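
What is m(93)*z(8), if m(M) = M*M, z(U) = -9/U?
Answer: -77841/8 ≈ -9730.1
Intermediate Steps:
m(M) = M²
m(93)*z(8) = 93²*(-9/8) = 8649*(-9*⅛) = 8649*(-9/8) = -77841/8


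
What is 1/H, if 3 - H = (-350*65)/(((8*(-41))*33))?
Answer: 5412/4861 ≈ 1.1134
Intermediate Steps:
H = 4861/5412 (H = 3 - (-350*65)/((8*(-41))*33) = 3 - (-22750)/((-328*33)) = 3 - (-22750)/(-10824) = 3 - (-22750)*(-1)/10824 = 3 - 1*11375/5412 = 3 - 11375/5412 = 4861/5412 ≈ 0.89819)
1/H = 1/(4861/5412) = 5412/4861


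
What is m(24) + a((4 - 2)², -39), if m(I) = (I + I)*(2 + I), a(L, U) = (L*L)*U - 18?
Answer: 606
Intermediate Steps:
a(L, U) = -18 + U*L² (a(L, U) = L²*U - 18 = U*L² - 18 = -18 + U*L²)
m(I) = 2*I*(2 + I) (m(I) = (2*I)*(2 + I) = 2*I*(2 + I))
m(24) + a((4 - 2)², -39) = 2*24*(2 + 24) + (-18 - 39*(4 - 2)⁴) = 2*24*26 + (-18 - 39*(2²)²) = 1248 + (-18 - 39*4²) = 1248 + (-18 - 39*16) = 1248 + (-18 - 624) = 1248 - 642 = 606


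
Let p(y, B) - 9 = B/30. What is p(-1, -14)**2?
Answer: 16384/225 ≈ 72.818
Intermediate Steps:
p(y, B) = 9 + B/30
p(-1, -14)**2 = (9 + (1/30)*(-14))**2 = (9 - 7/15)**2 = (128/15)**2 = 16384/225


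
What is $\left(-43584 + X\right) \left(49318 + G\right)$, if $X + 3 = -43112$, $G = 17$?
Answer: $-4277295165$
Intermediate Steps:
$X = -43115$ ($X = -3 - 43112 = -43115$)
$\left(-43584 + X\right) \left(49318 + G\right) = \left(-43584 - 43115\right) \left(49318 + 17\right) = \left(-86699\right) 49335 = -4277295165$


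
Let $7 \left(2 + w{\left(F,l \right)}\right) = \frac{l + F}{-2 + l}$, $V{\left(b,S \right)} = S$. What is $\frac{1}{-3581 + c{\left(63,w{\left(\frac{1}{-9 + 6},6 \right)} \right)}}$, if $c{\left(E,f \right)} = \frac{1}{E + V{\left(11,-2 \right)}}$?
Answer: $- \frac{61}{218440} \approx -0.00027925$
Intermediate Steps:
$w{\left(F,l \right)} = -2 + \frac{F + l}{7 \left(-2 + l\right)}$ ($w{\left(F,l \right)} = -2 + \frac{\left(l + F\right) \frac{1}{-2 + l}}{7} = -2 + \frac{\left(F + l\right) \frac{1}{-2 + l}}{7} = -2 + \frac{\frac{1}{-2 + l} \left(F + l\right)}{7} = -2 + \frac{F + l}{7 \left(-2 + l\right)}$)
$c{\left(E,f \right)} = \frac{1}{-2 + E}$ ($c{\left(E,f \right)} = \frac{1}{E - 2} = \frac{1}{-2 + E}$)
$\frac{1}{-3581 + c{\left(63,w{\left(\frac{1}{-9 + 6},6 \right)} \right)}} = \frac{1}{-3581 + \frac{1}{-2 + 63}} = \frac{1}{-3581 + \frac{1}{61}} = \frac{1}{- \frac{218440}{61}} = - \frac{61}{218440}$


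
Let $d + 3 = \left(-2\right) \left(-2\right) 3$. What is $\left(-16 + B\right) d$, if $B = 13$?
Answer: $-27$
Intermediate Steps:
$d = 9$ ($d = -3 + \left(-2\right) \left(-2\right) 3 = -3 + 4 \cdot 3 = -3 + 12 = 9$)
$\left(-16 + B\right) d = \left(-16 + 13\right) 9 = \left(-3\right) 9 = -27$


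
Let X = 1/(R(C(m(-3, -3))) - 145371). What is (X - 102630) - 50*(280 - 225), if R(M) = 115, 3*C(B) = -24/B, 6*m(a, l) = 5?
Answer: -15307077281/145256 ≈ -1.0538e+5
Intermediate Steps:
m(a, l) = ⅚ (m(a, l) = (⅙)*5 = ⅚)
C(B) = -8/B (C(B) = (-24/B)/3 = -8/B)
X = -1/145256 (X = 1/(115 - 145371) = 1/(-145256) = -1/145256 ≈ -6.8844e-6)
(X - 102630) - 50*(280 - 225) = (-1/145256 - 102630) - 50*(280 - 225) = -14907623281/145256 - 50*55 = -14907623281/145256 - 2750 = -15307077281/145256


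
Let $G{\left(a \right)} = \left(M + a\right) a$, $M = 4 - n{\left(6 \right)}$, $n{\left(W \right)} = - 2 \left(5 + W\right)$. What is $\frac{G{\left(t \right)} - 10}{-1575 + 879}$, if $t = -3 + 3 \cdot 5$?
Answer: $- \frac{223}{348} \approx -0.6408$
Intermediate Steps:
$t = 12$ ($t = -3 + 15 = 12$)
$n{\left(W \right)} = -10 - 2 W$
$M = 26$ ($M = 4 - \left(-10 - 12\right) = 4 - -22 = 4 + 22 = 26$)
$G{\left(a \right)} = a \left(26 + a\right)$ ($G{\left(a \right)} = \left(26 + a\right) a = a \left(26 + a\right)$)
$\frac{G{\left(t \right)} - 10}{-1575 + 879} = \frac{12 \left(26 + 12\right) - 10}{-1575 + 879} = \frac{12 \cdot 38 - 10}{-696} = \left(456 - 10\right) \left(- \frac{1}{696}\right) = 446 \left(- \frac{1}{696}\right) = - \frac{223}{348}$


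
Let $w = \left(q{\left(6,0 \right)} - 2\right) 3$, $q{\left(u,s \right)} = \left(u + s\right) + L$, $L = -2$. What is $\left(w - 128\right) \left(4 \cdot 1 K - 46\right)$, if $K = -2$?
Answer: $6588$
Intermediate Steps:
$q{\left(u,s \right)} = -2 + s + u$ ($q{\left(u,s \right)} = \left(u + s\right) - 2 = \left(s + u\right) - 2 = -2 + s + u$)
$w = 6$ ($w = \left(\left(-2 + 0 + 6\right) - 2\right) 3 = \left(4 - 2\right) 3 = 2 \cdot 3 = 6$)
$\left(w - 128\right) \left(4 \cdot 1 K - 46\right) = \left(6 - 128\right) \left(4 \cdot 1 \left(-2\right) - 46\right) = - 122 \left(4 \left(-2\right) - 46\right) = - 122 \left(-8 - 46\right) = \left(-122\right) \left(-54\right) = 6588$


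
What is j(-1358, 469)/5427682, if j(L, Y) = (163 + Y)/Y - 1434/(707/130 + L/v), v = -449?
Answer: -927245542/29939872784367 ≈ -3.0970e-5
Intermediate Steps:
j(L, Y) = -1434/(707/130 - L/449) + (163 + Y)/Y (j(L, Y) = (163 + Y)/Y - 1434/(707/130 + L/(-449)) = (163 + Y)/Y - 1434/(707*(1/130) + L*(-1/449)) = (163 + Y)/Y - 1434/(707/130 - L/449) = -1434/(707/130 - L/449) + (163 + Y)/Y)
j(-1358, 469)/5427682 = ((-51743209 + 21190*(-1358) + 83385137*469 + 130*(-1358)*469)/(469*(-317443 + 130*(-1358))))/5427682 = ((-51743209 - 28776020 + 39107629253 - 82797260)/(469*(-317443 - 176540)))*(1/5427682) = ((1/469)*38944312764/(-493983))*(1/5427682) = ((1/469)*(-1/493983)*38944312764)*(1/5427682) = -1854491084/11032287*1/5427682 = -927245542/29939872784367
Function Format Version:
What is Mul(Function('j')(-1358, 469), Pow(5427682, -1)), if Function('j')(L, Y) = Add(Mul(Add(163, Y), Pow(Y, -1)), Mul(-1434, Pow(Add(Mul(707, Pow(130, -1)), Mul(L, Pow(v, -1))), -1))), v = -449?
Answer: Rational(-927245542, 29939872784367) ≈ -3.0970e-5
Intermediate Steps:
Function('j')(L, Y) = Add(Mul(-1434, Pow(Add(Rational(707, 130), Mul(Rational(-1, 449), L)), -1)), Mul(Pow(Y, -1), Add(163, Y))) (Function('j')(L, Y) = Add(Mul(Add(163, Y), Pow(Y, -1)), Mul(-1434, Pow(Add(Mul(707, Pow(130, -1)), Mul(L, Pow(-449, -1))), -1))) = Add(Mul(Pow(Y, -1), Add(163, Y)), Mul(-1434, Pow(Add(Mul(707, Rational(1, 130)), Mul(L, Rational(-1, 449))), -1))) = Add(Mul(Pow(Y, -1), Add(163, Y)), Mul(-1434, Pow(Add(Rational(707, 130), Mul(Rational(-1, 449), L)), -1))) = Add(Mul(-1434, Pow(Add(Rational(707, 130), Mul(Rational(-1, 449), L)), -1)), Mul(Pow(Y, -1), Add(163, Y))))
Mul(Function('j')(-1358, 469), Pow(5427682, -1)) = Mul(Mul(Pow(469, -1), Pow(Add(-317443, Mul(130, -1358)), -1), Add(-51743209, Mul(21190, -1358), Mul(83385137, 469), Mul(130, -1358, 469))), Pow(5427682, -1)) = Mul(Mul(Rational(1, 469), Pow(Add(-317443, -176540), -1), Add(-51743209, -28776020, 39107629253, -82797260)), Rational(1, 5427682)) = Mul(Mul(Rational(1, 469), Pow(-493983, -1), 38944312764), Rational(1, 5427682)) = Mul(Mul(Rational(1, 469), Rational(-1, 493983), 38944312764), Rational(1, 5427682)) = Mul(Rational(-1854491084, 11032287), Rational(1, 5427682)) = Rational(-927245542, 29939872784367)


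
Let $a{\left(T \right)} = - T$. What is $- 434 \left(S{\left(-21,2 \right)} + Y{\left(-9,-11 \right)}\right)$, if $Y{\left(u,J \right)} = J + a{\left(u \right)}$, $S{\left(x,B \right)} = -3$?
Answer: $2170$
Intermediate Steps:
$Y{\left(u,J \right)} = J - u$
$- 434 \left(S{\left(-21,2 \right)} + Y{\left(-9,-11 \right)}\right) = - 434 \left(-3 - 2\right) = \left(-434\right) \left(-5\right) = 2170$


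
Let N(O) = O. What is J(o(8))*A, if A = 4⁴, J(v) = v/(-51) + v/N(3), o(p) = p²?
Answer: 262144/51 ≈ 5140.1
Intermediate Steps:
J(v) = 16*v/51 (J(v) = v/(-51) + v/3 = v*(-1/51) + v*(⅓) = -v/51 + v/3 = 16*v/51)
A = 256
J(o(8))*A = ((16/51)*8²)*256 = ((16/51)*64)*256 = (1024/51)*256 = 262144/51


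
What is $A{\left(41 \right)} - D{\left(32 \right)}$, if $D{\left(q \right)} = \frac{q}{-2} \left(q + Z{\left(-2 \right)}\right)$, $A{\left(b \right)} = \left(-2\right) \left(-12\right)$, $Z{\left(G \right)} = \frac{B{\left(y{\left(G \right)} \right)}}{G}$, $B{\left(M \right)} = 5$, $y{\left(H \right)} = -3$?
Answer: $496$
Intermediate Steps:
$Z{\left(G \right)} = \frac{5}{G}$
$A{\left(b \right)} = 24$
$D{\left(q \right)} = - \frac{q \left(- \frac{5}{2} + q\right)}{2}$ ($D{\left(q \right)} = \frac{q}{-2} \left(q + \frac{5}{-2}\right) = q \left(- \frac{1}{2}\right) \left(q + 5 \left(- \frac{1}{2}\right)\right) = - \frac{q}{2} \left(q - \frac{5}{2}\right) = - \frac{q}{2} \left(- \frac{5}{2} + q\right) = - \frac{q \left(- \frac{5}{2} + q\right)}{2}$)
$A{\left(41 \right)} - D{\left(32 \right)} = 24 - \frac{1}{4} \cdot 32 \left(5 - 64\right) = 24 - \frac{1}{4} \cdot 32 \left(-59\right) = 24 - -472 = 24 + 472 = 496$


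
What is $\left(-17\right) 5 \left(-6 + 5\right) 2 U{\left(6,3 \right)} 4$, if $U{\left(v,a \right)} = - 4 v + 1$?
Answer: $-15640$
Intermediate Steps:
$U{\left(v,a \right)} = 1 - 4 v$
$\left(-17\right) 5 \left(-6 + 5\right) 2 U{\left(6,3 \right)} 4 = \left(-17\right) 5 \left(-6 + 5\right) 2 \left(1 - 24\right) 4 = - 85 \left(\left(-1\right) 2\right) \left(1 - 24\right) 4 = \left(-85\right) \left(-2\right) \left(\left(-23\right) 4\right) = 170 \left(-92\right) = -15640$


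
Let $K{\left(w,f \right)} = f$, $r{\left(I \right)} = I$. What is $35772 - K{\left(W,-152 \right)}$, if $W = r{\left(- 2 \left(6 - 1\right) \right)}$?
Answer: $35924$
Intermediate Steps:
$W = -10$ ($W = - 2 \left(6 - 1\right) = \left(-2\right) 5 = -10$)
$35772 - K{\left(W,-152 \right)} = 35772 - -152 = 35772 + 152 = 35924$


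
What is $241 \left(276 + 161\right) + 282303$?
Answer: $387620$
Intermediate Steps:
$241 \left(276 + 161\right) + 282303 = 241 \cdot 437 + 282303 = 105317 + 282303 = 387620$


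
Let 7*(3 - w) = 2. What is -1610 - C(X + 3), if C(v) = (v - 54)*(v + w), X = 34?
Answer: -6544/7 ≈ -934.86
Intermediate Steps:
w = 19/7 (w = 3 - ⅐*2 = 3 - 2/7 = 19/7 ≈ 2.7143)
C(v) = (-54 + v)*(19/7 + v) (C(v) = (v - 54)*(v + 19/7) = (-54 + v)*(19/7 + v))
-1610 - C(X + 3) = -1610 - (-1026/7 + (34 + 3)² - 359*(34 + 3)/7) = -1610 - (-1026/7 + 37² - 359/7*37) = -1610 - (-1026/7 + 1369 - 13283/7) = -1610 - 1*(-4726/7) = -1610 + 4726/7 = -6544/7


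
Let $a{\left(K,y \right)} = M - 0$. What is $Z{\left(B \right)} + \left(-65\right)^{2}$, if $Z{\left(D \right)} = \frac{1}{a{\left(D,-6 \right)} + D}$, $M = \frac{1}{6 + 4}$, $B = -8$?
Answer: $\frac{333765}{79} \approx 4224.9$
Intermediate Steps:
$M = \frac{1}{10} \approx 0.1$
$a{\left(K,y \right)} = \frac{1}{10}$ ($a{\left(K,y \right)} = \frac{1}{10} - 0 = \frac{1}{10} + 0 = \frac{1}{10}$)
$Z{\left(D \right)} = \frac{1}{\frac{1}{10} + D}$
$Z{\left(B \right)} + \left(-65\right)^{2} = \frac{10}{1 + 10 \left(-8\right)} + \left(-65\right)^{2} = \frac{10}{1 - 80} + 4225 = \frac{10}{-79} + 4225 = 10 \left(- \frac{1}{79}\right) + 4225 = - \frac{10}{79} + 4225 = \frac{333765}{79}$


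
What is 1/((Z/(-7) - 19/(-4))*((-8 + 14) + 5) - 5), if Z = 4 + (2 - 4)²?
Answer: 28/971 ≈ 0.028836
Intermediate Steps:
Z = 8 (Z = 4 + (-2)² = 4 + 4 = 8)
1/((Z/(-7) - 19/(-4))*((-8 + 14) + 5) - 5) = 1/((8/(-7) - 19/(-4))*((-8 + 14) + 5) - 5) = 1/((8*(-⅐) - 19*(-¼))*(6 + 5) - 5) = 1/((-8/7 + 19/4)*11 - 5) = 1/((101/28)*11 - 5) = 1/(1111/28 - 5) = 1/(971/28) = 28/971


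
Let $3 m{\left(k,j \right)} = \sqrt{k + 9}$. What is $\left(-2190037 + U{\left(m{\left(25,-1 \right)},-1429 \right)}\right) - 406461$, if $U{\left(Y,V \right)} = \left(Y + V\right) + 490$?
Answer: $-2597437 + \frac{\sqrt{34}}{3} \approx -2.5974 \cdot 10^{6}$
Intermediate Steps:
$m{\left(k,j \right)} = \frac{\sqrt{9 + k}}{3}$ ($m{\left(k,j \right)} = \frac{\sqrt{k + 9}}{3} = \frac{\sqrt{9 + k}}{3}$)
$U{\left(Y,V \right)} = 490 + V + Y$ ($U{\left(Y,V \right)} = \left(V + Y\right) + 490 = 490 + V + Y$)
$\left(-2190037 + U{\left(m{\left(25,-1 \right)},-1429 \right)}\right) - 406461 = \left(-2190037 + \left(490 - 1429 + \frac{\sqrt{9 + 25}}{3}\right)\right) - 406461 = \left(-2190037 + \left(490 - 1429 + \frac{\sqrt{34}}{3}\right)\right) - 406461 = \left(-2190037 - \left(939 - \frac{\sqrt{34}}{3}\right)\right) - 406461 = \left(-2190976 + \frac{\sqrt{34}}{3}\right) - 406461 = -2597437 + \frac{\sqrt{34}}{3}$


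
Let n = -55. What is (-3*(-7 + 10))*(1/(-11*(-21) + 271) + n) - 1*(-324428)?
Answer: 163111337/502 ≈ 3.2492e+5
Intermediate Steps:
(-3*(-7 + 10))*(1/(-11*(-21) + 271) + n) - 1*(-324428) = (-3*(-7 + 10))*(1/(-11*(-21) + 271) - 55) - 1*(-324428) = (-3*3)*(1/(231 + 271) - 55) + 324428 = -9*(1/502 - 55) + 324428 = -9*(-27609/502) + 324428 = 248481/502 + 324428 = 163111337/502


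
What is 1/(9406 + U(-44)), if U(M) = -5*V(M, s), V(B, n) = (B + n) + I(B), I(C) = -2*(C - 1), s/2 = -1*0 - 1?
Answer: 1/9186 ≈ 0.00010886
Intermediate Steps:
s = -2 (s = 2*(-1*0 - 1) = 2*(0 - 1) = 2*(-1) = -2)
I(C) = 2 - 2*C (I(C) = -2*(-1 + C) = 2 - 2*C)
V(B, n) = 2 + n - B (V(B, n) = (B + n) + (2 - 2*B) = 2 + n - B)
U(M) = 5*M (U(M) = -5*(2 - 2 - M) = -(-5)*M = 5*M)
1/(9406 + U(-44)) = 1/(9406 + 5*(-44)) = 1/(9406 - 220) = 1/9186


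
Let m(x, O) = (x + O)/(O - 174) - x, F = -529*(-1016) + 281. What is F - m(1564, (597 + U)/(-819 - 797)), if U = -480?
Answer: 151710688316/281301 ≈ 5.3932e+5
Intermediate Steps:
F = 537745 (F = 537464 + 281 = 537745)
m(x, O) = -x + (O + x)/(-174 + O) (m(x, O) = (O + x)/(-174 + O) - x = -x + (O + x)/(-174 + O))
F - m(1564, (597 + U)/(-819 - 797)) = 537745 - ((597 - 480)/(-819 - 797) + 175*1564 - 1*(597 - 480)/(-819 - 797)*1564)/(-174 + (597 - 480)/(-819 - 797)) = 537745 - (117/(-1616) + 273700 - 1*117/(-1616)*1564)/(-174 + 117/(-1616)) = 537745 - (117*(-1/1616) + 273700 - 1*117*(-1/1616)*1564)/(-174 + 117*(-1/1616)) = 537745 - (-117/1616 + 273700 - 1*(-117/1616)*1564)/(-174 - 117/1616) = 537745 - (-117/1616 + 273700 + 45747/404)/(-281301/1616) = 537745 - (-1616)*442482071/(281301*1616) = 537745 - 1*(-442482071/281301) = 537745 + 442482071/281301 = 151710688316/281301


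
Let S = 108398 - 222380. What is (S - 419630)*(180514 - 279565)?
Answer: 52854802212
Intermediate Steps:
S = -113982
(S - 419630)*(180514 - 279565) = (-113982 - 419630)*(180514 - 279565) = -533612*(-99051) = 52854802212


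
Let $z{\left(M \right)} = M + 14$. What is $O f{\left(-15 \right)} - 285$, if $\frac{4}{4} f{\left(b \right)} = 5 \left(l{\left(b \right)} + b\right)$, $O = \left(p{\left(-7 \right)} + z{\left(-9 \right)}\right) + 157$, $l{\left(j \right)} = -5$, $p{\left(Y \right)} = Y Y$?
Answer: $-21385$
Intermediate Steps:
$z{\left(M \right)} = 14 + M$
$p{\left(Y \right)} = Y^{2}$
$O = 211$ ($O = \left(\left(-7\right)^{2} + \left(14 - 9\right)\right) + 157 = \left(49 + 5\right) + 157 = 54 + 157 = 211$)
$f{\left(b \right)} = -25 + 5 b$ ($f{\left(b \right)} = 5 \left(-5 + b\right) = -25 + 5 b$)
$O f{\left(-15 \right)} - 285 = 211 \left(-25 + 5 \left(-15\right)\right) - 285 = 211 \left(-25 - 75\right) - 285 = 211 \left(-100\right) - 285 = -21100 - 285 = -21385$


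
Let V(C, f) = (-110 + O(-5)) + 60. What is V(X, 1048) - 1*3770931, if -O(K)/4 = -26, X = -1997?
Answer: -3770877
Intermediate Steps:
O(K) = 104 (O(K) = -4*(-26) = 104)
V(C, f) = 54 (V(C, f) = (-110 + 104) + 60 = -6 + 60 = 54)
V(X, 1048) - 1*3770931 = 54 - 1*3770931 = 54 - 3770931 = -3770877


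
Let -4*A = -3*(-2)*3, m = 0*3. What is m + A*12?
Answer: -54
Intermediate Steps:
m = 0
A = -9/2 (A = -(-3*(-2))*3/4 = -3*3/2 = -1/4*18 = -9/2 ≈ -4.5000)
m + A*12 = 0 - 9/2*12 = 0 - 54 = -54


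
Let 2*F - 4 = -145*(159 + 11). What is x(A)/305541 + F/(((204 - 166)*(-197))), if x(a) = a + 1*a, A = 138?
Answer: 1255749293/762426642 ≈ 1.6470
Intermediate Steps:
x(a) = 2*a (x(a) = a + a = 2*a)
F = -12323 (F = 2 + (-145*(159 + 11))/2 = 2 + (-145*170)/2 = 2 + (1/2)*(-24650) = 2 - 12325 = -12323)
x(A)/305541 + F/(((204 - 166)*(-197))) = (2*138)/305541 - 12323*(-1/(197*(204 - 166))) = 276*(1/305541) - 12323/(38*(-197)) = 92/101847 - 12323/(-7486) = 92/101847 - 12323*(-1/7486) = 92/101847 + 12323/7486 = 1255749293/762426642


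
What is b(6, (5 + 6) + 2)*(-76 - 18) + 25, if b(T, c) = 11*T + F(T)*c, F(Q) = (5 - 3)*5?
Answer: -18399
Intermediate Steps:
F(Q) = 10 (F(Q) = 2*5 = 10)
b(T, c) = 10*c + 11*T (b(T, c) = 11*T + 10*c = 10*c + 11*T)
b(6, (5 + 6) + 2)*(-76 - 18) + 25 = (10*((5 + 6) + 2) + 11*6)*(-76 - 18) + 25 = (10*(11 + 2) + 66)*(-94) + 25 = (10*13 + 66)*(-94) + 25 = (130 + 66)*(-94) + 25 = 196*(-94) + 25 = -18424 + 25 = -18399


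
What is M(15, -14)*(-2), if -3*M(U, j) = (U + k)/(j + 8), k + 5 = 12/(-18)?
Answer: -28/27 ≈ -1.0370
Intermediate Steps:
k = -17/3 (k = -5 + 12/(-18) = -5 + 12*(-1/18) = -5 - ⅔ = -17/3 ≈ -5.6667)
M(U, j) = -(-17/3 + U)/(3*(8 + j)) (M(U, j) = -(U - 17/3)/(3*(j + 8)) = -(-17/3 + U)/(3*(8 + j)))
M(15, -14)*(-2) = ((17 - 3*15)/(9*(8 - 14)))*(-2) = ((⅑)*(17 - 45)/(-6))*(-2) = ((⅑)*(-⅙)*(-28))*(-2) = (14/27)*(-2) = -28/27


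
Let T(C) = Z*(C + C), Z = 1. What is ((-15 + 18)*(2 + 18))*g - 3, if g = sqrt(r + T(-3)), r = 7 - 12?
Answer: -3 + 60*I*sqrt(11) ≈ -3.0 + 199.0*I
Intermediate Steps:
r = -5
T(C) = 2*C (T(C) = 1*(C + C) = 1*(2*C) = 2*C)
g = I*sqrt(11) (g = sqrt(-5 + 2*(-3)) = sqrt(-5 - 6) = sqrt(-11) = I*sqrt(11) ≈ 3.3166*I)
((-15 + 18)*(2 + 18))*g - 3 = ((-15 + 18)*(2 + 18))*(I*sqrt(11)) - 3 = (3*20)*(I*sqrt(11)) - 3 = 60*(I*sqrt(11)) - 3 = 60*I*sqrt(11) - 3 = -3 + 60*I*sqrt(11)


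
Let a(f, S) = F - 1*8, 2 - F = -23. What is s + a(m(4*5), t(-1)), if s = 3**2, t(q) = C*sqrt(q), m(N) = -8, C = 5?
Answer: 26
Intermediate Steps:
F = 25 (F = 2 - 1*(-23) = 2 + 23 = 25)
t(q) = 5*sqrt(q)
a(f, S) = 17 (a(f, S) = 25 - 1*8 = 25 - 8 = 17)
s = 9
s + a(m(4*5), t(-1)) = 9 + 17 = 26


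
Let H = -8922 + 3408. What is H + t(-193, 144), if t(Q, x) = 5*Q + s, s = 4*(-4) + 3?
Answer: -6492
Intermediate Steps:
s = -13 (s = -16 + 3 = -13)
H = -5514
t(Q, x) = -13 + 5*Q (t(Q, x) = 5*Q - 13 = -13 + 5*Q)
H + t(-193, 144) = -5514 + (-13 + 5*(-193)) = -5514 + (-13 - 965) = -5514 - 978 = -6492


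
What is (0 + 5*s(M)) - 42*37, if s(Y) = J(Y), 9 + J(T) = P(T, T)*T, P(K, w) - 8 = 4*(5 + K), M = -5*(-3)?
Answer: 5001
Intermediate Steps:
M = 15
P(K, w) = 28 + 4*K (P(K, w) = 8 + 4*(5 + K) = 8 + (20 + 4*K) = 28 + 4*K)
J(T) = -9 + T*(28 + 4*T) (J(T) = -9 + (28 + 4*T)*T = -9 + T*(28 + 4*T))
s(Y) = -9 + 4*Y*(7 + Y)
(0 + 5*s(M)) - 42*37 = (0 + 5*(-9 + 4*15*(7 + 15))) - 42*37 = (0 + 5*(-9 + 4*15*22)) - 1554 = (0 + 5*(-9 + 1320)) - 1554 = (0 + 5*1311) - 1554 = (0 + 6555) - 1554 = 6555 - 1554 = 5001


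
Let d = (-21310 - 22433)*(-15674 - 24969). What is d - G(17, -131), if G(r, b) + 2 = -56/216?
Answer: 48001862284/27 ≈ 1.7778e+9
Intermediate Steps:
G(r, b) = -61/27 (G(r, b) = -2 - 56/216 = -2 - 56*1/216 = -2 - 7/27 = -61/27)
d = 1777846749 (d = -43743*(-40643) = 1777846749)
d - G(17, -131) = 1777846749 - 1*(-61/27) = 1777846749 + 61/27 = 48001862284/27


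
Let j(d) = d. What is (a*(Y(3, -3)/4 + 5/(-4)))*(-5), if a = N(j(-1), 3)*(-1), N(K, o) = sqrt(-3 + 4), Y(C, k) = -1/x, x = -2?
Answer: -45/8 ≈ -5.6250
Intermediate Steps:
Y(C, k) = 1/2 (Y(C, k) = -1/(-2) = -1*(-1/2) = 1/2)
N(K, o) = 1 (N(K, o) = sqrt(1) = 1)
a = -1 (a = 1*(-1) = -1)
(a*(Y(3, -3)/4 + 5/(-4)))*(-5) = -((1/2)/4 + 5/(-4))*(-5) = -((1/2)*(1/4) + 5*(-1/4))*(-5) = -(1/8 - 5/4)*(-5) = -1*(-9/8)*(-5) = (9/8)*(-5) = -45/8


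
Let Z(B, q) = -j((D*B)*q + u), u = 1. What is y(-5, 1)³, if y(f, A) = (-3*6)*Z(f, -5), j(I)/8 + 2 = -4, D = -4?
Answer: -644972544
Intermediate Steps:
j(I) = -48 (j(I) = -16 + 8*(-4) = -16 - 32 = -48)
Z(B, q) = 48 (Z(B, q) = -1*(-48) = 48)
y(f, A) = -864 (y(f, A) = -3*6*48 = -18*48 = -864)
y(-5, 1)³ = (-864)³ = -644972544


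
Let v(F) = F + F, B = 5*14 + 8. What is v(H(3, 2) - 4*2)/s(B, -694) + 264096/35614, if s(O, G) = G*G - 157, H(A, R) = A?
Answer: 63578160922/8573696553 ≈ 7.4155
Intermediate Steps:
B = 78 (B = 70 + 8 = 78)
s(O, G) = -157 + G² (s(O, G) = G² - 157 = -157 + G²)
v(F) = 2*F
v(H(3, 2) - 4*2)/s(B, -694) + 264096/35614 = (2*(3 - 4*2))/(-157 + (-694)²) + 264096/35614 = (2*(3 - 8))/(-157 + 481636) + 264096*(1/35614) = (2*(-5))/481479 + 132048/17807 = -10*1/481479 + 132048/17807 = -10/481479 + 132048/17807 = 63578160922/8573696553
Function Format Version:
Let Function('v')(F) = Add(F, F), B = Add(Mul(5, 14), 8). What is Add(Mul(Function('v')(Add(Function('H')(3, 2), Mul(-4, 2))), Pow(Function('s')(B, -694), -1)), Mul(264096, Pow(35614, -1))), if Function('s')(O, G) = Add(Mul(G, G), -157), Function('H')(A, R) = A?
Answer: Rational(63578160922, 8573696553) ≈ 7.4155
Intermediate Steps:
B = 78 (B = Add(70, 8) = 78)
Function('s')(O, G) = Add(-157, Pow(G, 2)) (Function('s')(O, G) = Add(Pow(G, 2), -157) = Add(-157, Pow(G, 2)))
Function('v')(F) = Mul(2, F)
Add(Mul(Function('v')(Add(Function('H')(3, 2), Mul(-4, 2))), Pow(Function('s')(B, -694), -1)), Mul(264096, Pow(35614, -1))) = Add(Mul(Mul(2, Add(3, Mul(-4, 2))), Pow(Add(-157, Pow(-694, 2)), -1)), Mul(264096, Pow(35614, -1))) = Add(Mul(Mul(2, Add(3, -8)), Pow(Add(-157, 481636), -1)), Mul(264096, Rational(1, 35614))) = Add(Mul(Mul(2, -5), Pow(481479, -1)), Rational(132048, 17807)) = Add(Mul(-10, Rational(1, 481479)), Rational(132048, 17807)) = Add(Rational(-10, 481479), Rational(132048, 17807)) = Rational(63578160922, 8573696553)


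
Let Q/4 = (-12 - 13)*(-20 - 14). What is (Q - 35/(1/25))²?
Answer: 6375625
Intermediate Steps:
Q = 3400 (Q = 4*((-12 - 13)*(-20 - 14)) = 4*(-25*(-34)) = 4*850 = 3400)
(Q - 35/(1/25))² = (3400 - 35/(1/25))² = (3400 - 35/1/25)² = (3400 - 35*25)² = (3400 - 875)² = 2525² = 6375625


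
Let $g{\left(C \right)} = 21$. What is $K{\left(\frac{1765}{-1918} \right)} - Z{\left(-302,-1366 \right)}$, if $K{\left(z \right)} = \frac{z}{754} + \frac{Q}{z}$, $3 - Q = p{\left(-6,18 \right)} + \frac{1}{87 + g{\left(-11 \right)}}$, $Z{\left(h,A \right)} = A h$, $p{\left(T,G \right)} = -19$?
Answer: $- \frac{5686449920912989}{13783465332} \approx -4.1256 \cdot 10^{5}$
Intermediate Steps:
$Q = \frac{2375}{108}$ ($Q = 3 - \left(-19 + \frac{1}{87 + 21}\right) = 3 - \left(-19 + \frac{1}{108}\right) = 3 - - \frac{2051}{108} = 3 + \frac{2051}{108} = \frac{2375}{108} \approx 21.991$)
$K{\left(z \right)} = \frac{z}{754} + \frac{2375}{108 z}$
$K{\left(\frac{1765}{-1918} \right)} - Z{\left(-302,-1366 \right)} = \left(\frac{1765 \frac{1}{-1918}}{754} + \frac{2375}{108 \frac{1765}{-1918}}\right) - \left(-1366\right) \left(-302\right) = \left(\frac{1765 \left(- \frac{1}{1918}\right)}{754} + \frac{2375}{108 \cdot 1765 \left(- \frac{1}{1918}\right)}\right) - 412532 = \left(\frac{1}{754} \left(- \frac{1765}{1918}\right) + \frac{2375}{108 \left(- \frac{1765}{1918}\right)}\right) - 412532 = \left(- \frac{1765}{1446172} + \frac{2375}{108} \left(- \frac{1918}{1765}\right)\right) - 412532 = \left(- \frac{1765}{1446172} - \frac{455525}{19062}\right) - 412532 = - \frac{329400572365}{13783465332} - 412532 = - \frac{5686449920912989}{13783465332}$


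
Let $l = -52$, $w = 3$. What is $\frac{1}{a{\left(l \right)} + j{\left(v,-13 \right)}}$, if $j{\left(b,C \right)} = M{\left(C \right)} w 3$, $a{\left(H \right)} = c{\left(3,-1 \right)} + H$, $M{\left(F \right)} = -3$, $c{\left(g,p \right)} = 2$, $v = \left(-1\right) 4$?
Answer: $- \frac{1}{77} \approx -0.012987$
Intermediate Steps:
$v = -4$
$a{\left(H \right)} = 2 + H$
$j{\left(b,C \right)} = -27$ ($j{\left(b,C \right)} = \left(-3\right) 3 \cdot 3 = \left(-9\right) 3 = -27$)
$\frac{1}{a{\left(l \right)} + j{\left(v,-13 \right)}} = \frac{1}{\left(2 - 52\right) - 27} = \frac{1}{-50 - 27} = \frac{1}{-77} = - \frac{1}{77}$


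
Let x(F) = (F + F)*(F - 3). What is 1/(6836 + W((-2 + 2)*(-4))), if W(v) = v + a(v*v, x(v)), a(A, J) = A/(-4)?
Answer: 1/6836 ≈ 0.00014628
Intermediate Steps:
x(F) = 2*F*(-3 + F) (x(F) = (2*F)*(-3 + F) = 2*F*(-3 + F))
a(A, J) = -A/4 (a(A, J) = A*(-1/4) = -A/4)
W(v) = v - v**2/4 (W(v) = v - v*v/4 = v - v**2/4)
1/(6836 + W((-2 + 2)*(-4))) = 1/(6836 + ((-2 + 2)*(-4))*(4 - (-2 + 2)*(-4))/4) = 1/(6836 + (0*(-4))*(4 - 0*(-4))/4) = 1/(6836 + (1/4)*0*(4 - 1*0)) = 1/(6836 + (1/4)*0*(4 + 0)) = 1/(6836 + (1/4)*0*4) = 1/(6836 + 0) = 1/6836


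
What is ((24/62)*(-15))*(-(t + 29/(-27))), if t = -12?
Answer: -7060/93 ≈ -75.914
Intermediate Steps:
((24/62)*(-15))*(-(t + 29/(-27))) = ((24/62)*(-15))*(-(-12 + 29/(-27))) = ((24*(1/62))*(-15))*(-(-12 + 29*(-1/27))) = ((12/31)*(-15))*(-(-12 - 29/27)) = -(-180)*(-353)/(31*27) = -180/31*353/27 = -7060/93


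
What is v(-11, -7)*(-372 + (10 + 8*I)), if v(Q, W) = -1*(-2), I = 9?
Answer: -580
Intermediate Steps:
v(Q, W) = 2
v(-11, -7)*(-372 + (10 + 8*I)) = 2*(-372 + (10 + 8*9)) = 2*(-372 + (10 + 72)) = 2*(-372 + 82) = 2*(-290) = -580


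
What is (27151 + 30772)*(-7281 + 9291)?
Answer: 116425230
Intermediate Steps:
(27151 + 30772)*(-7281 + 9291) = 57923*2010 = 116425230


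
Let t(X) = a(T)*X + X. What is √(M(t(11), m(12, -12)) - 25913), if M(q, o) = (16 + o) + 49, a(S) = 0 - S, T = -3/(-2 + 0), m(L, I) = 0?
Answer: 6*I*√718 ≈ 160.77*I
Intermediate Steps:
T = 3/2 (T = -3/(-2) = -3*(-½) = 3/2 ≈ 1.5000)
a(S) = -S
t(X) = -X/2 (t(X) = (-1*3/2)*X + X = -3*X/2 + X = -X/2)
M(q, o) = 65 + o
√(M(t(11), m(12, -12)) - 25913) = √((65 + 0) - 25913) = √(65 - 25913) = √(-25848) = 6*I*√718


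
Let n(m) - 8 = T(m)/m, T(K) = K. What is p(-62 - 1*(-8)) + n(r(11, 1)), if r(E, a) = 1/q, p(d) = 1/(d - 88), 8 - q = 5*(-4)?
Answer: 1277/142 ≈ 8.9930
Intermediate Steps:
q = 28 (q = 8 - 5*(-4) = 8 - 1*(-20) = 8 + 20 = 28)
p(d) = 1/(-88 + d)
r(E, a) = 1/28
n(m) = 9 (n(m) = 8 + m/m = 8 + 1 = 9)
p(-62 - 1*(-8)) + n(r(11, 1)) = 1/(-88 + (-62 - 1*(-8))) + 9 = 1/(-88 + (-62 + 8)) + 9 = 1/(-88 - 54) + 9 = 1/(-142) + 9 = -1/142 + 9 = 1277/142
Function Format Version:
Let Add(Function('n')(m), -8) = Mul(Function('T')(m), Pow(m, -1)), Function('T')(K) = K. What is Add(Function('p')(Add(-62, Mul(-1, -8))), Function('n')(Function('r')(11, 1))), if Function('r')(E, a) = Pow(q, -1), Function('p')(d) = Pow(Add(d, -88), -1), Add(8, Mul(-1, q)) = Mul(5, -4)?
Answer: Rational(1277, 142) ≈ 8.9930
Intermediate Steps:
q = 28 (q = Add(8, Mul(-1, Mul(5, -4))) = Add(8, Mul(-1, -20)) = Add(8, 20) = 28)
Function('p')(d) = Pow(Add(-88, d), -1)
Function('r')(E, a) = Rational(1, 28) (Function('r')(E, a) = Pow(28, -1) = Rational(1, 28))
Function('n')(m) = 9 (Function('n')(m) = Add(8, Mul(m, Pow(m, -1))) = Add(8, 1) = 9)
Add(Function('p')(Add(-62, Mul(-1, -8))), Function('n')(Function('r')(11, 1))) = Add(Pow(Add(-88, Add(-62, Mul(-1, -8))), -1), 9) = Add(Pow(Add(-88, Add(-62, 8)), -1), 9) = Add(Pow(Add(-88, -54), -1), 9) = Add(Pow(-142, -1), 9) = Add(Rational(-1, 142), 9) = Rational(1277, 142)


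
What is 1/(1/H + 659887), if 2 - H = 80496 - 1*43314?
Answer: 37180/24534598659 ≈ 1.5154e-6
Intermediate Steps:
H = -37180 (H = 2 - (80496 - 1*43314) = 2 - (80496 - 43314) = 2 - 1*37182 = 2 - 37182 = -37180)
1/(1/H + 659887) = 1/(1/(-37180) + 659887) = 1/(-1/37180 + 659887) = 1/(24534598659/37180) = 37180/24534598659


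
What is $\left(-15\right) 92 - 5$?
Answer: $-1385$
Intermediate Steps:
$\left(-15\right) 92 - 5 = -1380 - 5 = -1385$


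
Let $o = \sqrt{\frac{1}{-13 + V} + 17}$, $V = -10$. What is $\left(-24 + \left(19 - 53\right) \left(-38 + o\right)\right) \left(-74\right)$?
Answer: $-93832 + \frac{2516 \sqrt{8970}}{23} \approx -83472.0$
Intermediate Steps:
$o = \frac{\sqrt{8970}}{23}$ ($o = \sqrt{\frac{1}{-13 - 10} + 17} = \sqrt{\frac{1}{-23} + 17} = \sqrt{- \frac{1}{23} + 17} = \sqrt{\frac{390}{23}} = \frac{\sqrt{8970}}{23} \approx 4.1178$)
$\left(-24 + \left(19 - 53\right) \left(-38 + o\right)\right) \left(-74\right) = \left(-24 + \left(19 - 53\right) \left(-38 + \frac{\sqrt{8970}}{23}\right)\right) \left(-74\right) = \left(-24 - 34 \left(-38 + \frac{\sqrt{8970}}{23}\right)\right) \left(-74\right) = \left(-24 + \left(1292 - \frac{34 \sqrt{8970}}{23}\right)\right) \left(-74\right) = \left(1268 - \frac{34 \sqrt{8970}}{23}\right) \left(-74\right) = -93832 + \frac{2516 \sqrt{8970}}{23}$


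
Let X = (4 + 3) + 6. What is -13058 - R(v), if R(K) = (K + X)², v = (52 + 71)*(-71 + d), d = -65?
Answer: -279404283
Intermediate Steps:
X = 13 (X = 7 + 6 = 13)
v = -16728 (v = (52 + 71)*(-71 - 65) = 123*(-136) = -16728)
R(K) = (13 + K)² (R(K) = (K + 13)² = (13 + K)²)
-13058 - R(v) = -13058 - (13 - 16728)² = -13058 - 1*(-16715)² = -13058 - 1*279391225 = -13058 - 279391225 = -279404283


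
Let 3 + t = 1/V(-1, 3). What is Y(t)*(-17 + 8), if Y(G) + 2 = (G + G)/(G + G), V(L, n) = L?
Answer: 9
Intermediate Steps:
t = -4 (t = -3 + 1/(-1) = -3 - 1 = -4)
Y(G) = -1 (Y(G) = -2 + (G + G)/(G + G) = -2 + (2*G)/((2*G)) = -2 + (2*G)*(1/(2*G)) = -2 + 1 = -1)
Y(t)*(-17 + 8) = -(-17 + 8) = -1*(-9) = 9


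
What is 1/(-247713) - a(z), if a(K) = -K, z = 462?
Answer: 114443405/247713 ≈ 462.00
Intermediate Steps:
1/(-247713) - a(z) = 1/(-247713) - (-1)*462 = -1/247713 - 1*(-462) = -1/247713 + 462 = 114443405/247713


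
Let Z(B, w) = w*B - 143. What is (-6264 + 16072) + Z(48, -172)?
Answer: 1409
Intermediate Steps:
Z(B, w) = -143 + B*w (Z(B, w) = B*w - 143 = -143 + B*w)
(-6264 + 16072) + Z(48, -172) = (-6264 + 16072) + (-143 + 48*(-172)) = 9808 + (-143 - 8256) = 9808 - 8399 = 1409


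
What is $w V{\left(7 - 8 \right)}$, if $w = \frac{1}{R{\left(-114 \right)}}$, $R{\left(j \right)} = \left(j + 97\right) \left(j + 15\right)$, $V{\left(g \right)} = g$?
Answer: $- \frac{1}{1683} \approx -0.00059418$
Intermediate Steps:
$R{\left(j \right)} = \left(15 + j\right) \left(97 + j\right)$ ($R{\left(j \right)} = \left(97 + j\right) \left(15 + j\right) = \left(15 + j\right) \left(97 + j\right)$)
$w = \frac{1}{1683}$ ($w = \frac{1}{1455 + \left(-114\right)^{2} + 112 \left(-114\right)} = \frac{1}{1455 + 12996 - 12768} = \frac{1}{1683} \approx 0.00059418$)
$w V{\left(7 - 8 \right)} = \frac{7 - 8}{1683} = \frac{1}{1683} \left(-1\right) = - \frac{1}{1683}$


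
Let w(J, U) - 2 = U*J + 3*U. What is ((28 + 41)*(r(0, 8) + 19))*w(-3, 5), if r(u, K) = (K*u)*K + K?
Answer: 3726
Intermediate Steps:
r(u, K) = K + u*K² (r(u, K) = u*K² + K = K + u*K²)
w(J, U) = 2 + 3*U + J*U (w(J, U) = 2 + (U*J + 3*U) = 2 + (J*U + 3*U) = 2 + (3*U + J*U) = 2 + 3*U + J*U)
((28 + 41)*(r(0, 8) + 19))*w(-3, 5) = ((28 + 41)*(8*(1 + 8*0) + 19))*(2 + 3*5 - 3*5) = (69*(8*(1 + 0) + 19))*(2 + 15 - 15) = (69*(8*1 + 19))*2 = (69*(8 + 19))*2 = (69*27)*2 = 1863*2 = 3726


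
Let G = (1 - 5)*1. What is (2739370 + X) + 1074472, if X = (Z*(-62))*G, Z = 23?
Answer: 3819546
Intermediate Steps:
G = -4 (G = -4*1 = -4)
X = 5704 (X = (23*(-62))*(-4) = -1426*(-4) = 5704)
(2739370 + X) + 1074472 = (2739370 + 5704) + 1074472 = 2745074 + 1074472 = 3819546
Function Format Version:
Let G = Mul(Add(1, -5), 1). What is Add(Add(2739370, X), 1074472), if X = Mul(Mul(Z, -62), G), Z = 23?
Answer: 3819546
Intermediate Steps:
G = -4 (G = Mul(-4, 1) = -4)
X = 5704 (X = Mul(Mul(23, -62), -4) = Mul(-1426, -4) = 5704)
Add(Add(2739370, X), 1074472) = Add(Add(2739370, 5704), 1074472) = Add(2745074, 1074472) = 3819546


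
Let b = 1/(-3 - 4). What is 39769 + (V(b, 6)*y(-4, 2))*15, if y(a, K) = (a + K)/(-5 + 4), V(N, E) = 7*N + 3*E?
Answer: 40279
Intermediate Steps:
b = -⅐ (b = 1/(-7) = -⅐ ≈ -0.14286)
V(N, E) = 3*E + 7*N
y(a, K) = -K - a (y(a, K) = (K + a)/(-1) = (K + a)*(-1) = -K - a)
39769 + (V(b, 6)*y(-4, 2))*15 = 39769 + ((3*6 + 7*(-⅐))*(-1*2 - 1*(-4)))*15 = 39769 + ((18 - 1)*(-2 + 4))*15 = 39769 + (17*2)*15 = 39769 + 34*15 = 39769 + 510 = 40279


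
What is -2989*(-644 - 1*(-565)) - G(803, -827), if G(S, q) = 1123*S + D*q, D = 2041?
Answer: 1022269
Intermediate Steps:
G(S, q) = 1123*S + 2041*q
-2989*(-644 - 1*(-565)) - G(803, -827) = -2989*(-644 - 1*(-565)) - (1123*803 + 2041*(-827)) = -2989*(-644 + 565) - (901769 - 1687907) = -2989*(-79) - 1*(-786138) = 236131 + 786138 = 1022269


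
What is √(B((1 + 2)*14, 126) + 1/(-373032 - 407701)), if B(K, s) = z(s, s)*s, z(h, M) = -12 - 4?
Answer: I*√1228840739635357/780733 ≈ 44.9*I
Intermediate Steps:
z(h, M) = -16
B(K, s) = -16*s
√(B((1 + 2)*14, 126) + 1/(-373032 - 407701)) = √(-16*126 + 1/(-373032 - 407701)) = √(-2016 + 1/(-780733)) = √(-2016 - 1/780733) = √(-1573957729/780733) = I*√1228840739635357/780733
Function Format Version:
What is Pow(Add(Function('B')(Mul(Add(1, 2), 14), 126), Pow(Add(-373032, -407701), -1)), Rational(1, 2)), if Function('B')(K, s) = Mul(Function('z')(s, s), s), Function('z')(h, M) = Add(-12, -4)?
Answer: Mul(Rational(1, 780733), I, Pow(1228840739635357, Rational(1, 2))) ≈ Mul(44.900, I)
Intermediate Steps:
Function('z')(h, M) = -16
Function('B')(K, s) = Mul(-16, s)
Pow(Add(Function('B')(Mul(Add(1, 2), 14), 126), Pow(Add(-373032, -407701), -1)), Rational(1, 2)) = Pow(Add(Mul(-16, 126), Pow(Add(-373032, -407701), -1)), Rational(1, 2)) = Pow(Add(-2016, Pow(-780733, -1)), Rational(1, 2)) = Pow(Add(-2016, Rational(-1, 780733)), Rational(1, 2)) = Pow(Rational(-1573957729, 780733), Rational(1, 2)) = Mul(Rational(1, 780733), I, Pow(1228840739635357, Rational(1, 2)))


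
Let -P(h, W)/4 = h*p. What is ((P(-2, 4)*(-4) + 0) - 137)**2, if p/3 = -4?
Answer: 61009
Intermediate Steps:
p = -12 (p = 3*(-4) = -12)
P(h, W) = 48*h (P(h, W) = -4*h*(-12) = -(-48)*h = 48*h)
((P(-2, 4)*(-4) + 0) - 137)**2 = (((48*(-2))*(-4) + 0) - 137)**2 = ((-96*(-4) + 0) - 137)**2 = ((384 + 0) - 137)**2 = (384 - 137)**2 = 247**2 = 61009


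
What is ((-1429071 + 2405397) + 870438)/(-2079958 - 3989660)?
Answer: -102598/337201 ≈ -0.30426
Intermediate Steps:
((-1429071 + 2405397) + 870438)/(-2079958 - 3989660) = (976326 + 870438)/(-6069618) = 1846764*(-1/6069618) = -102598/337201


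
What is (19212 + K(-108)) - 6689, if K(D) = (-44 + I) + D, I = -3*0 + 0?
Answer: 12371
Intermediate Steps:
I = 0 (I = 0 + 0 = 0)
K(D) = -44 + D (K(D) = (-44 + 0) + D = -44 + D)
(19212 + K(-108)) - 6689 = (19212 + (-44 - 108)) - 6689 = (19212 - 152) - 6689 = 19060 - 6689 = 12371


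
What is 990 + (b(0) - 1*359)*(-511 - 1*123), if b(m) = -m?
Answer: 228596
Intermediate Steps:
990 + (b(0) - 1*359)*(-511 - 1*123) = 990 + (-1*0 - 1*359)*(-511 - 1*123) = 990 + (0 - 359)*(-511 - 123) = 990 - 359*(-634) = 990 + 227606 = 228596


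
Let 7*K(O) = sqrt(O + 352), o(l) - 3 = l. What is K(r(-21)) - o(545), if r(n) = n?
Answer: -548 + sqrt(331)/7 ≈ -545.40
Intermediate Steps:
o(l) = 3 + l
K(O) = sqrt(352 + O)/7 (K(O) = sqrt(O + 352)/7 = sqrt(352 + O)/7)
K(r(-21)) - o(545) = sqrt(352 - 21)/7 - (3 + 545) = sqrt(331)/7 - 1*548 = sqrt(331)/7 - 548 = -548 + sqrt(331)/7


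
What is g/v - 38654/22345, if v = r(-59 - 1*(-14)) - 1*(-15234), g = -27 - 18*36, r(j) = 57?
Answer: -67349021/37964155 ≈ -1.7740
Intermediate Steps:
g = -675 (g = -27 - 648 = -675)
v = 15291 (v = 57 - 1*(-15234) = 57 + 15234 = 15291)
g/v - 38654/22345 = -675/15291 - 38654/22345 = -675*1/15291 - 38654*1/22345 = -75/1699 - 38654/22345 = -67349021/37964155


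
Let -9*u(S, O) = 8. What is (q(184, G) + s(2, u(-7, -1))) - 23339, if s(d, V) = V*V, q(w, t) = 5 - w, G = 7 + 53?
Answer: -1904894/81 ≈ -23517.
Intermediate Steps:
u(S, O) = -8/9 (u(S, O) = -⅑*8 = -8/9)
G = 60
s(d, V) = V²
(q(184, G) + s(2, u(-7, -1))) - 23339 = ((5 - 1*184) + (-8/9)²) - 23339 = ((5 - 184) + 64/81) - 23339 = (-179 + 64/81) - 23339 = -14435/81 - 23339 = -1904894/81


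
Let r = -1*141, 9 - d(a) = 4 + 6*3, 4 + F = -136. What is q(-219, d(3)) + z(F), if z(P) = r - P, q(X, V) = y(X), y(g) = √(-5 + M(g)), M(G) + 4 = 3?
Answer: -1 + I*√6 ≈ -1.0 + 2.4495*I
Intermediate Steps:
F = -140 (F = -4 - 136 = -140)
M(G) = -1 (M(G) = -4 + 3 = -1)
y(g) = I*√6 (y(g) = √(-5 - 1) = √(-6) = I*√6)
d(a) = -13 (d(a) = 9 - (4 + 6*3) = 9 - (4 + 18) = 9 - 1*22 = 9 - 22 = -13)
r = -141
q(X, V) = I*√6
z(P) = -141 - P
q(-219, d(3)) + z(F) = I*√6 + (-141 - 1*(-140)) = I*√6 + (-141 + 140) = I*√6 - 1 = -1 + I*√6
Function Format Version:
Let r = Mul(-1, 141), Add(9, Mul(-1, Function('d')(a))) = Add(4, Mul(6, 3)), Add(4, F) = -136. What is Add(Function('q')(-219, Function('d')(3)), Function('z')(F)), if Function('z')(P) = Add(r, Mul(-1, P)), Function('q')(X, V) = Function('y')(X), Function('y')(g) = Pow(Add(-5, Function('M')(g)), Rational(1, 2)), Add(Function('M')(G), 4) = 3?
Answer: Add(-1, Mul(I, Pow(6, Rational(1, 2)))) ≈ Add(-1.0000, Mul(2.4495, I))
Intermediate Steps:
F = -140 (F = Add(-4, -136) = -140)
Function('M')(G) = -1 (Function('M')(G) = Add(-4, 3) = -1)
Function('y')(g) = Mul(I, Pow(6, Rational(1, 2))) (Function('y')(g) = Pow(Add(-5, -1), Rational(1, 2)) = Pow(-6, Rational(1, 2)) = Mul(I, Pow(6, Rational(1, 2))))
Function('d')(a) = -13 (Function('d')(a) = Add(9, Mul(-1, Add(4, Mul(6, 3)))) = Add(9, Mul(-1, Add(4, 18))) = Add(9, Mul(-1, 22)) = Add(9, -22) = -13)
r = -141
Function('q')(X, V) = Mul(I, Pow(6, Rational(1, 2)))
Function('z')(P) = Add(-141, Mul(-1, P))
Add(Function('q')(-219, Function('d')(3)), Function('z')(F)) = Add(Mul(I, Pow(6, Rational(1, 2))), Add(-141, Mul(-1, -140))) = Add(Mul(I, Pow(6, Rational(1, 2))), Add(-141, 140)) = Add(Mul(I, Pow(6, Rational(1, 2))), -1) = Add(-1, Mul(I, Pow(6, Rational(1, 2))))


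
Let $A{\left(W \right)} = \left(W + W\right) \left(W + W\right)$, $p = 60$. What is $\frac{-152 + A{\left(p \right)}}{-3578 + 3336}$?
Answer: $- \frac{7124}{121} \approx -58.876$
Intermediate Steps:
$A{\left(W \right)} = 4 W^{2}$ ($A{\left(W \right)} = 2 W 2 W = 4 W^{2}$)
$\frac{-152 + A{\left(p \right)}}{-3578 + 3336} = \frac{-152 + 4 \cdot 60^{2}}{-3578 + 3336} = \frac{-152 + 4 \cdot 3600}{-242} = \left(-152 + 14400\right) \left(- \frac{1}{242}\right) = 14248 \left(- \frac{1}{242}\right) = - \frac{7124}{121}$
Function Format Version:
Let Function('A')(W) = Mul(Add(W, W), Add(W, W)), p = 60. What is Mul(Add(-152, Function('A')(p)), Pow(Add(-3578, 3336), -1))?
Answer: Rational(-7124, 121) ≈ -58.876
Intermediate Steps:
Function('A')(W) = Mul(4, Pow(W, 2)) (Function('A')(W) = Mul(Mul(2, W), Mul(2, W)) = Mul(4, Pow(W, 2)))
Mul(Add(-152, Function('A')(p)), Pow(Add(-3578, 3336), -1)) = Mul(Add(-152, Mul(4, Pow(60, 2))), Pow(Add(-3578, 3336), -1)) = Mul(Add(-152, Mul(4, 3600)), Pow(-242, -1)) = Mul(Add(-152, 14400), Rational(-1, 242)) = Mul(14248, Rational(-1, 242)) = Rational(-7124, 121)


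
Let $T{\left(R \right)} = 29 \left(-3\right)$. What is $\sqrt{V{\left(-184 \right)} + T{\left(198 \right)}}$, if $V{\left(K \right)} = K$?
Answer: $i \sqrt{271} \approx 16.462 i$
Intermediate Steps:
$T{\left(R \right)} = -87$
$\sqrt{V{\left(-184 \right)} + T{\left(198 \right)}} = \sqrt{-184 - 87} = \sqrt{-271} = i \sqrt{271}$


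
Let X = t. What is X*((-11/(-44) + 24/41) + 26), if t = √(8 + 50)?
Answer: 4401*√58/164 ≈ 204.37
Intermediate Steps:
t = √58 ≈ 7.6158
X = √58 ≈ 7.6158
X*((-11/(-44) + 24/41) + 26) = √58*((-11/(-44) + 24/41) + 26) = √58*((-11*(-1/44) + 24*(1/41)) + 26) = √58*((¼ + 24/41) + 26) = √58*(137/164 + 26) = √58*(4401/164) = 4401*√58/164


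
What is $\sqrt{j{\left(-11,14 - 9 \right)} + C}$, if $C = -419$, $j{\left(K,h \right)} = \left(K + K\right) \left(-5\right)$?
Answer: $i \sqrt{309} \approx 17.578 i$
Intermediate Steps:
$j{\left(K,h \right)} = - 10 K$ ($j{\left(K,h \right)} = 2 K \left(-5\right) = - 10 K$)
$\sqrt{j{\left(-11,14 - 9 \right)} + C} = \sqrt{\left(-10\right) \left(-11\right) - 419} = \sqrt{110 - 419} = \sqrt{-309} = i \sqrt{309}$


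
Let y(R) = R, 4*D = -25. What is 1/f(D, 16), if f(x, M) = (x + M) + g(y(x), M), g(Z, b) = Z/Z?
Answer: 4/43 ≈ 0.093023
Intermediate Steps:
D = -25/4 (D = (¼)*(-25) = -25/4 ≈ -6.2500)
g(Z, b) = 1
f(x, M) = 1 + M + x (f(x, M) = (x + M) + 1 = (M + x) + 1 = 1 + M + x)
1/f(D, 16) = 1/(1 + 16 - 25/4) = 1/(43/4) = 4/43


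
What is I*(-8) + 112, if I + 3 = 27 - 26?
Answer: 128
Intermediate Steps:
I = -2 (I = -3 + (27 - 26) = -3 + 1 = -2)
I*(-8) + 112 = -2*(-8) + 112 = 16 + 112 = 128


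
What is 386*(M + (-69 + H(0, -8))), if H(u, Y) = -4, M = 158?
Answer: 32810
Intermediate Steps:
386*(M + (-69 + H(0, -8))) = 386*(158 + (-69 - 4)) = 386*(158 - 73) = 386*85 = 32810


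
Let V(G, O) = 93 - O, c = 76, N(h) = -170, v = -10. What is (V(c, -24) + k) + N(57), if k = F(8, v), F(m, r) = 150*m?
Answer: 1147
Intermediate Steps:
k = 1200 (k = 150*8 = 1200)
(V(c, -24) + k) + N(57) = ((93 - 1*(-24)) + 1200) - 170 = ((93 + 24) + 1200) - 170 = (117 + 1200) - 170 = 1317 - 170 = 1147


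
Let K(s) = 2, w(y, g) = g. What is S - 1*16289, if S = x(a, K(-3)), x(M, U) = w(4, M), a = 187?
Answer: -16102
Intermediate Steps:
x(M, U) = M
S = 187
S - 1*16289 = 187 - 1*16289 = 187 - 16289 = -16102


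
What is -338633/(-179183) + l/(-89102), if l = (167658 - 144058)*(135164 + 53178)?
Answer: -398207591676017/7982781833 ≈ -49883.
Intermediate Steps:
l = 4444871200 (l = 23600*188342 = 4444871200)
-338633/(-179183) + l/(-89102) = -338633/(-179183) + 4444871200/(-89102) = -338633*(-1/179183) + 4444871200*(-1/89102) = 338633/179183 - 2222435600/44551 = -398207591676017/7982781833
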